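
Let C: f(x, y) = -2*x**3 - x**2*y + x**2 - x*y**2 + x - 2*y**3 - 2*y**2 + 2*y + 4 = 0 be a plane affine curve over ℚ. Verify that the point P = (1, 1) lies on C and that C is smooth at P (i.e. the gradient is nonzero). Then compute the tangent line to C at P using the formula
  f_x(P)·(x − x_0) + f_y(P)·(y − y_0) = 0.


Tangent line at P: -6*x - 11*y + 17 = 0.

Step 1: f(1, 1) = 0, so P lies on C.
Step 2: partial derivatives
  f_x(x, y) = -6*x**2 - 2*x*y + 2*x - y**2 + 1, f_y(x, y) = -x**2 - 2*x*y - 6*y**2 - 4*y + 2.
  f_x(P) = -6, f_y(P) = -11 (gradient nonzero, so P is smooth).
Step 3: tangent line at P: -6·(x − 1) + -11·(y − 1) = 0.
Expanding: -6*x - 11*y + 17 = 0.


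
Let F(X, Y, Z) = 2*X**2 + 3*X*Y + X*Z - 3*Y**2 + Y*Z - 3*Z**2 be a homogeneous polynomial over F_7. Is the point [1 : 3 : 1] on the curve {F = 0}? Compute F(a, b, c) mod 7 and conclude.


F(1,3,1) ≡ 6 (mod 7); P is NOT on the curve.

Evaluate F(1, 3, 1) term-by-term (mod 7).
  2*X**2 ↦ 2·1·1·1 = 2
  3*X*Y ↦ 3·1·3·1 = 9
  X*Z ↦ 1·1·1·1 = 1
  -3*Y**2 ↦ -3·1·9·1 = -27
  Y*Z ↦ 1·1·3·1 = 3
  -3*Z**2 ↦ -3·1·1·1 = -3
Sum: F(1, 3, 1) = (2) + (9) + (1) + (-27) + (3) + (-3) = -15.
Reducing mod 7: -15 ≡ 6 (mod 7).
Since F(a, b, c) ≡ 6 ≠ 0 (mod 7), P does NOT lie on the curve.


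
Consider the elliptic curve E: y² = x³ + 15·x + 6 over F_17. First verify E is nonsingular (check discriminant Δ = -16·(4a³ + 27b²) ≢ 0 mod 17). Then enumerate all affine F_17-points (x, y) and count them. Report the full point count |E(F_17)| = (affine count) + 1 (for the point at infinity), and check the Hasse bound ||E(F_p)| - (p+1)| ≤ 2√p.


Affine points = {(5, 6), (5, 11), (8, 3), (8, 14), (10, 0), (13, 1), (13, 16), (14, 6), (14, 11), (15, 6), (15, 11)}; affine count = 11; |E(F_17)| = 12.

Discriminant check: Δ ∝ 4a³ + 27b² = 4·15³ + 27·6² = 4·3375 + 27·36 ≡ 5 (mod 17). Nonzero ⇒ E is nonsingular.
For each x ∈ F_17, compute rhs = x³ + 15·x + 6 mod 17, then count y ∈ F_17 with y² ≡ rhs.
  x = 0: rhs = 6, matching y values: none (0 points).
  x = 1: rhs = 5, matching y values: none (0 points).
  x = 2: rhs = 10, matching y values: none (0 points).
  x = 3: rhs = 10, matching y values: none (0 points).
  x = 4: rhs = 11, matching y values: none (0 points).
  x = 5: rhs = 2, matching y values: 6, 11 (2 points).
  x = 6: rhs = 6, matching y values: none (0 points).
  x = 7: rhs = 12, matching y values: none (0 points).
  x = 8: rhs = 9, matching y values: 3, 14 (2 points).
  x = 9: rhs = 3, matching y values: none (0 points).
  x = 10: rhs = 0, matching y values: 0 (1 points).
  x = 11: rhs = 6, matching y values: none (0 points).
  x = 12: rhs = 10, matching y values: none (0 points).
  x = 13: rhs = 1, matching y values: 1, 16 (2 points).
  x = 14: rhs = 2, matching y values: 6, 11 (2 points).
  x = 15: rhs = 2, matching y values: 6, 11 (2 points).
  x = 16: rhs = 7, matching y values: none (0 points).
Total affine count: 11.
Full point count |E(F_17)| = 11 + 1 = 12.
Hasse bound: |12 − (17+1)| = |-6| = 6 ≤ 2√17 ≈ 8.2462 ✓.


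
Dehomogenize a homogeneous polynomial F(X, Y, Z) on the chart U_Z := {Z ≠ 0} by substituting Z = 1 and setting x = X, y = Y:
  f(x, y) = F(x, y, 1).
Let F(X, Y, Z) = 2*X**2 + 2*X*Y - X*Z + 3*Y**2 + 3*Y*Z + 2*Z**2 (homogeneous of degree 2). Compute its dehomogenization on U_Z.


f(x, y) = 2*x**2 + 2*x*y - x + 3*y**2 + 3*y + 2

On U_Z we set Z = 1. Each monomial c·X^i·Y^j·Z^k in F becomes c·x^i·y^j·1^k = c·x^i·y^j.
Substituting Z = 1: F(X, Y, 1) = 2*x**2 + 2*x*y - x + 3*y**2 + 3*y + 2.
Note: deg(f) ≤ deg(F) = 2; strict inequality happens when F is divisible by Z (lost terms).


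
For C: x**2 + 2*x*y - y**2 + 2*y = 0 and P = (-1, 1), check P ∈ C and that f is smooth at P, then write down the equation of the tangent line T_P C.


Tangent line at P: 2 - 2*y = 0.

Step 1: f(-1, 1) = 0, so P lies on C.
Step 2: partial derivatives
  f_x(x, y) = 2*x + 2*y, f_y(x, y) = 2*x - 2*y + 2.
  f_x(P) = 0, f_y(P) = -2 (gradient nonzero, so P is smooth).
Step 3: tangent line at P: 0·(x − -1) + -2·(y − 1) = 0.
Expanding: 2 - 2*y = 0.


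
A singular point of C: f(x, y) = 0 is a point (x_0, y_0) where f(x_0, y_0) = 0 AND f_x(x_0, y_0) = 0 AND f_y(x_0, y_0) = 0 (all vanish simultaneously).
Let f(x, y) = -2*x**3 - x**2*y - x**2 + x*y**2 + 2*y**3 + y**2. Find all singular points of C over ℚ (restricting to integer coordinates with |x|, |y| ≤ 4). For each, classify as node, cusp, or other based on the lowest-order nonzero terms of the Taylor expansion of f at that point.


Singular points: {(0, 0)}; classification: node.

Compute partial derivatives:
  f_x = -6*x**2 - 2*x*y - 2*x + y**2.
  f_y = -x**2 + 2*x*y + 6*y**2 + 2*y.
Scan x_0 ∈ {−4, ..., 4}. For each x_0, f_y(x_0, y) is a polynomial in y; find its integer roots y ∈ {−4, ..., 4}, then test f_x and f at those candidates.
  x = -4: f_y(-4, y) = 6*y**2 - 6*y - 16; no integer root y with |y| ≤ 4.
  x = -3: f_y(-3, y) = 6*y**2 - 4*y - 9; no integer root y with |y| ≤ 4.
  x = -2: f_y(-2, y) = 6*y**2 - 2*y - 4; vanishes at y ∈ {1}. (-2, 1): f_x = -15 ≠ 0.
  x = -1: f_y(-1, y) = 6*y**2 - 1; no integer root y with |y| ≤ 4.
  x = 0: f_y(0, y) = 6*y**2 + 2*y; vanishes at y ∈ {0}. (0, 0): f_x = 0, f = 0 — SINGULAR.
  x = 1: f_y(1, y) = 6*y**2 + 4*y - 1; no integer root y with |y| ≤ 4.
  x = 2: f_y(2, y) = 6*y**2 + 6*y - 4; no integer root y with |y| ≤ 4.
  x = 3: f_y(3, y) = 6*y**2 + 8*y - 9; no integer root y with |y| ≤ 4.
  x = 4: f_y(4, y) = 6*y**2 + 10*y - 16; vanishes at y ∈ {1}. (4, 1): f_x = -111 ≠ 0.
Only singular point on the grid: (0, 0).
Classify: substitute x = 0 + u, y = 0 + v and expand: f = -2*u**3 - u**2*v - u**2 + u*v**2 + 2*v**3 + v**2.
No constant or linear terms (consistent with a singular point). Quadratic part: -u**2 + v**2. Cubic part: -2*u**3 - u**2*v + u*v**2 + 2*v**3.
The quadratic part v**2 - u**2 = (v − u)(v + u) splits into two distinct linear factors, so there are two distinct tangent lines y − 0 = ±(x − 0) — this is a node (ordinary double point).
Classification: node.


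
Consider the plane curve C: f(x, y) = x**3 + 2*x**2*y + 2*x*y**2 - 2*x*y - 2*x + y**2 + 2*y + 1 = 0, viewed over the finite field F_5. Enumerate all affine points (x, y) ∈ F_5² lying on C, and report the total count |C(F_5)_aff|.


Affine F_5-points: {(0, 4), (1, 0), (1, 1), (2, 0), (3, 4), (4, 2), (4, 4)}; count = 7.

For each of the 25 pairs (x, y) ∈ F_5², evaluate f(x, y) mod 5. Record the zeros.
  x = 0: [0↦1, 1↦4, 2↦4, 3↦1, 4↦0]  zeros at y ∈ {4}
  x = 1: [0↦0, 1↦0, 2↦1, 3↦3, 4↦1]  zeros at y ∈ {0, 1}
  x = 2: [0↦0, 1↦1, 2↦2, 3↦3, 4↦4]  zeros at y ∈ {0}
  x = 3: [0↦2, 1↦3, 2↦3, 3↦2, 4↦0]  zeros at y ∈ {4}
  x = 4: [0↦2, 1↦2, 2↦0, 3↦1, 4↦0]  zeros at y ∈ {2, 4}
Collecting zeros: affine points = {(0, 4), (1, 0), (1, 1), (2, 0), (3, 4), (4, 2), (4, 4)}.
Total count |C(F_5)_aff| = 7.


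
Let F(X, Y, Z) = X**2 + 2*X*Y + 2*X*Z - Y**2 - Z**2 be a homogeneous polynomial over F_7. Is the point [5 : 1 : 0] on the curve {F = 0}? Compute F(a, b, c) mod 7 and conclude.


F(5,1,0) ≡ 6 (mod 7); P is NOT on the curve.

Evaluate F(5, 1, 0) term-by-term (mod 7).
  X**2 ↦ 1·25·1·1 = 25
  2*X*Y ↦ 2·5·1·1 = 10
  2*X*Z ↦ 2·5·1·0 = 0
  -Y**2 ↦ -1·1·1·1 = -1
  -Z**2 ↦ -1·1·1·0 = 0
Sum: F(5, 1, 0) = (25) + (10) + (0) + (-1) + (0) = 34.
Reducing mod 7: 34 ≡ 6 (mod 7).
Since F(a, b, c) ≡ 6 ≠ 0 (mod 7), P does NOT lie on the curve.


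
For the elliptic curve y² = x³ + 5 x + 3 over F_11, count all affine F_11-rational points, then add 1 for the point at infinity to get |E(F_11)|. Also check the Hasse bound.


Affine points = {(0, 5), (0, 6), (1, 3), (1, 8), (3, 1), (3, 10), (8, 4), (8, 7)}; affine count = 8; |E(F_11)| = 9.

Discriminant check: Δ ∝ 4a³ + 27b² = 4·5³ + 27·3² = 4·125 + 27·9 ≡ 6 (mod 11). Nonzero ⇒ E is nonsingular.
For each x ∈ F_11, compute rhs = x³ + 5·x + 3 mod 11, then count y ∈ F_11 with y² ≡ rhs.
  x = 0: rhs = 3, matching y values: 5, 6 (2 points).
  x = 1: rhs = 9, matching y values: 3, 8 (2 points).
  x = 2: rhs = 10, matching y values: none (0 points).
  x = 3: rhs = 1, matching y values: 1, 10 (2 points).
  x = 4: rhs = 10, matching y values: none (0 points).
  x = 5: rhs = 10, matching y values: none (0 points).
  x = 6: rhs = 7, matching y values: none (0 points).
  x = 7: rhs = 7, matching y values: none (0 points).
  x = 8: rhs = 5, matching y values: 4, 7 (2 points).
  x = 9: rhs = 7, matching y values: none (0 points).
  x = 10: rhs = 8, matching y values: none (0 points).
Total affine count: 8.
Full point count |E(F_11)| = 8 + 1 = 9.
Hasse bound: |9 − (11+1)| = |-3| = 3 ≤ 2√11 ≈ 6.6332 ✓.


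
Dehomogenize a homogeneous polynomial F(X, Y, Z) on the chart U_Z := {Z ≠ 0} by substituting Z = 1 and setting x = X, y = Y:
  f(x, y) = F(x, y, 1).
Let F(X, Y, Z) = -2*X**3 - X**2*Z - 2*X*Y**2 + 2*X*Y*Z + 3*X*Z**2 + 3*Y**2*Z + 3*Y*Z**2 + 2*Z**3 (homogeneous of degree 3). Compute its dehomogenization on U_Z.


f(x, y) = -2*x**3 - x**2 - 2*x*y**2 + 2*x*y + 3*x + 3*y**2 + 3*y + 2

On U_Z we set Z = 1. Each monomial c·X^i·Y^j·Z^k in F becomes c·x^i·y^j·1^k = c·x^i·y^j.
Substituting Z = 1: F(X, Y, 1) = -2*x**3 - x**2 - 2*x*y**2 + 2*x*y + 3*x + 3*y**2 + 3*y + 2.
Note: deg(f) ≤ deg(F) = 3; strict inequality happens when F is divisible by Z (lost terms).


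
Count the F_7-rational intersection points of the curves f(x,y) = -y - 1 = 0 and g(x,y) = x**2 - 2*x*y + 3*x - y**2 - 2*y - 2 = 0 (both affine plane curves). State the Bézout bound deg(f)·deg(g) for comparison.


Common zeros: {(4, 6), (5, 6)}; count = 2; Bézout bound = 2.

deg(f) = 1, deg(g) = 2, so Bézout bound = 2.
Scan x ∈ F_7. For each x, list the y ∈ F_7 with f(x, y) ≡ 0 and those with g(x, y) ≡ 0 (mod 7); the common zeros in that column are the intersection.
  x = 0: f ≡ 0 at y ∈ {6}; g ≡ 0 at y ∈ ∅; common: ∅.
  x = 1: f ≡ 0 at y ∈ {6}; g ≡ 0 at y ∈ ∅; common: ∅.
  x = 2: f ≡ 0 at y ∈ {6}; g ≡ 0 at y ∈ ∅; common: ∅.
  x = 3: f ≡ 0 at y ∈ {6}; g ≡ 0 at y ∈ {1, 5}; common: ∅.
  x = 4: f ≡ 0 at y ∈ {6}; g ≡ 0 at y ∈ {5, 6}; common: {6}.
  x = 5: f ≡ 0 at y ∈ {6}; g ≡ 0 at y ∈ {3, 6}; common: {6}.
  x = 6: f ≡ 0 at y ∈ {6}; g ≡ 0 at y ∈ ∅; common: ∅.
Collecting: common zeros = {(4, 6), (5, 6)}, so the count is 2.
Comparison with the Bézout bound: 2 ≤ 2 = deg(f)·deg(g), as expected for curves with no common component (the bound is attained).


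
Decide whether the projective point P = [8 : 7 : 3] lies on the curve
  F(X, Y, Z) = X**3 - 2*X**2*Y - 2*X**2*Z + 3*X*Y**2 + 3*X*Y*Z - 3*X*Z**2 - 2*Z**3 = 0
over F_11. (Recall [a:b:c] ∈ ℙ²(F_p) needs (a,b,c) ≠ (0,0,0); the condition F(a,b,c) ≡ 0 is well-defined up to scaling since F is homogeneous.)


F(8,7,3) ≡ 4 (mod 11); P is NOT on the curve.

Evaluate F(8, 7, 3) term-by-term (mod 11).
  X**3 ↦ 1·512·1·1 = 512
  -2*X**2*Y ↦ -2·64·7·1 = -896
  -2*X**2*Z ↦ -2·64·1·3 = -384
  3*X*Y**2 ↦ 3·8·49·1 = 1176
  3*X*Y*Z ↦ 3·8·7·3 = 504
  -3*X*Z**2 ↦ -3·8·1·9 = -216
  -2*Z**3 ↦ -2·1·1·27 = -54
Sum: F(8, 7, 3) = (512) + (-896) + (-384) + (1176) + (504) + (-216) + (-54) = 642.
Reducing mod 11: 642 ≡ 4 (mod 11).
Since F(a, b, c) ≡ 4 ≠ 0 (mod 11), P does NOT lie on the curve.


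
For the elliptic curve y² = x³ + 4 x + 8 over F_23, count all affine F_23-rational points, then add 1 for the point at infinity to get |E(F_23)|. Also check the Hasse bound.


Affine points = {(0, 10), (0, 13), (1, 6), (1, 17), (2, 1), (2, 22), (3, 1), (3, 22), (6, 8), (6, 15), (8, 0), (10, 6), (10, 17), (11, 7), (11, 16), (12, 6), (12, 17), (13, 7), (13, 16), (14, 5), (14, 18), (15, 4), (15, 19), (18, 1), (18, 22), (22, 7), (22, 16)}; affine count = 27; |E(F_23)| = 28.

Discriminant check: Δ ∝ 4a³ + 27b² = 4·4³ + 27·8² = 4·64 + 27·64 ≡ 6 (mod 23). Nonzero ⇒ E is nonsingular.
For each x ∈ F_23, compute rhs = x³ + 4·x + 8 mod 23, then count y ∈ F_23 with y² ≡ rhs.
  x = 0: rhs = 8, matching y values: 10, 13 (2 points).
  x = 1: rhs = 13, matching y values: 6, 17 (2 points).
  x = 2: rhs = 1, matching y values: 1, 22 (2 points).
  x = 3: rhs = 1, matching y values: 1, 22 (2 points).
  x = 4: rhs = 19, matching y values: none (0 points).
  x = 5: rhs = 15, matching y values: none (0 points).
  x = 6: rhs = 18, matching y values: 8, 15 (2 points).
  x = 7: rhs = 11, matching y values: none (0 points).
  x = 8: rhs = 0, matching y values: 0 (1 points).
  x = 9: rhs = 14, matching y values: none (0 points).
  x = 10: rhs = 13, matching y values: 6, 17 (2 points).
  x = 11: rhs = 3, matching y values: 7, 16 (2 points).
  x = 12: rhs = 13, matching y values: 6, 17 (2 points).
  x = 13: rhs = 3, matching y values: 7, 16 (2 points).
  x = 14: rhs = 2, matching y values: 5, 18 (2 points).
  x = 15: rhs = 16, matching y values: 4, 19 (2 points).
  x = 16: rhs = 5, matching y values: none (0 points).
  x = 17: rhs = 21, matching y values: none (0 points).
  x = 18: rhs = 1, matching y values: 1, 22 (2 points).
  x = 19: rhs = 20, matching y values: none (0 points).
  x = 20: rhs = 15, matching y values: none (0 points).
  x = 21: rhs = 15, matching y values: none (0 points).
  x = 22: rhs = 3, matching y values: 7, 16 (2 points).
Total affine count: 27.
Full point count |E(F_23)| = 27 + 1 = 28.
Hasse bound: |28 − (23+1)| = |4| = 4 ≤ 2√23 ≈ 9.5917 ✓.


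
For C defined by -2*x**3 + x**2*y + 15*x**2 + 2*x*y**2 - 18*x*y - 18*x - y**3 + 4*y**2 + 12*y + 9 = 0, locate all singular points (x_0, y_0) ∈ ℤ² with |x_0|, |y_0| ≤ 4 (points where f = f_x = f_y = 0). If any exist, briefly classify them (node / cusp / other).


Singular points: {(3, 3)}; classification: cusp.

Compute partial derivatives:
  f_x = -6*x**2 + 2*x*y + 30*x + 2*y**2 - 18*y - 18.
  f_y = x**2 + 4*x*y - 18*x - 3*y**2 + 8*y + 12.
Scan x_0 ∈ {−4, ..., 4}. For each x_0, f_y(x_0, y) is a polynomial in y; find its integer roots y ∈ {−4, ..., 4}, then test f_x and f at those candidates.
  x = -4: f_y(-4, y) = -3*y**2 - 8*y + 100; no integer root y with |y| ≤ 4.
  x = -3: f_y(-3, y) = -3*y**2 - 4*y + 75; no integer root y with |y| ≤ 4.
  x = -2: f_y(-2, y) = 52 - 3*y**2; no integer root y with |y| ≤ 4.
  x = -1: f_y(-1, y) = -3*y**2 + 4*y + 31; no integer root y with |y| ≤ 4.
  x = 0: f_y(0, y) = -3*y**2 + 8*y + 12; no integer root y with |y| ≤ 4.
  x = 1: f_y(1, y) = -3*y**2 + 12*y - 5; no integer root y with |y| ≤ 4.
  x = 2: f_y(2, y) = -3*y**2 + 16*y - 20; vanishes at y ∈ {2}. (2, 2): f_x = -2 ≠ 0.
  x = 3: f_y(3, y) = -3*y**2 + 20*y - 33; vanishes at y ∈ {3}. (3, 3): f_x = 0, f = 0 — SINGULAR.
  x = 4: f_y(4, y) = -3*y**2 + 24*y - 44; no integer root y with |y| ≤ 4.
Only singular point on the grid: (3, 3).
Classify: substitute x = 3 + u, y = 3 + v and expand: f = -2*u**3 + u**2*v + 2*u*v**2 - v**3 + v**2.
No constant or linear terms (consistent with a singular point). Quadratic part: v**2. Cubic part: -2*u**3 + u**2*v + 2*u*v**2 - v**3.
The quadratic part v**2 is a perfect square, so there is a single (double) tangent line v = 0, i.e. y = 3. Restricting the cubic part to that line (v = 0) leaves -2*u**3 ≠ 0, so f is not divisible by v and the branch is v² ≈ 2*u**3 to lowest order — this is a cusp.
Classification: cusp.


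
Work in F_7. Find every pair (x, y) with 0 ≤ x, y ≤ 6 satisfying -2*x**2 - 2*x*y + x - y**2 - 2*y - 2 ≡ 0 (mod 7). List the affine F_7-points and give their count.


Affine F_7-points: {(1, 4), (1, 6), (2, 3), (2, 5), (4, 5), (4, 6), (6, 3), (6, 4)}; count = 8.

For each of the 49 pairs (x, y) ∈ F_7², evaluate f(x, y) mod 7. Record the zeros.
  x = 0: [0↦5, 1↦2, 2↦4, 3↦4, 4↦2, 5↦5, 6↦6]  zeros at y ∈ ∅
  x = 1: [0↦4, 1↦6, 2↦6, 3↦4, 4↦0, 5↦1, 6↦0]  zeros at y ∈ {4, 6}
  x = 2: [0↦6, 1↦6, 2↦4, 3↦0, 4↦1, 5↦0, 6↦4]  zeros at y ∈ {3, 5}
  x = 3: [0↦4, 1↦2, 2↦5, 3↦6, 4↦5, 5↦2, 6↦4]  zeros at y ∈ ∅
  x = 4: [0↦5, 1↦1, 2↦2, 3↦1, 4↦5, 5↦0, 6↦0]  zeros at y ∈ {5, 6}
  x = 5: [0↦2, 1↦3, 2↦2, 3↦6, 4↦1, 5↦1, 6↦6]  zeros at y ∈ ∅
  x = 6: [0↦2, 1↦1, 2↦5, 3↦0, 4↦0, 5↦5, 6↦1]  zeros at y ∈ {3, 4}
Collecting zeros: affine points = {(1, 4), (1, 6), (2, 3), (2, 5), (4, 5), (4, 6), (6, 3), (6, 4)}.
Total count |C(F_7)_aff| = 8.


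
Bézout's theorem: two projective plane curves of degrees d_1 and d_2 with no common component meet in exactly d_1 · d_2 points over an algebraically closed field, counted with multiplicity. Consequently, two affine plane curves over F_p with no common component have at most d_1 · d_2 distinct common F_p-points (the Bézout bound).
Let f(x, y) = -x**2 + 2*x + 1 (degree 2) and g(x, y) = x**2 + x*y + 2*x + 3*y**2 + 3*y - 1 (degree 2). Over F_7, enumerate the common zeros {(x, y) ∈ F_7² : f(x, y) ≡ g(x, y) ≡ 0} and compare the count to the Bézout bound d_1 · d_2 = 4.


Common zeros: {(4, 2), (4, 5)}; count = 2; Bézout bound = 4.

deg(f) = 2, deg(g) = 2, so Bézout bound = 4.
Scan x ∈ F_7. For each x, list the y ∈ F_7 with f(x, y) ≡ 0 and those with g(x, y) ≡ 0 (mod 7); the common zeros in that column are the intersection.
  x = 0: f ≡ 0 at y ∈ ∅; g ≡ 0 at y ∈ {3}; common: ∅.
  x = 1: f ≡ 0 at y ∈ ∅; g ≡ 0 at y ∈ ∅; common: ∅.
  x = 2: f ≡ 0 at y ∈ ∅; g ≡ 0 at y ∈ {0, 3}; common: ∅.
  x = 3: f ≡ 0 at y ∈ ∅; g ≡ 0 at y ∈ {0, 5}; common: ∅.
  x = 4: f ≡ 0 at y ∈ {0, 1, 2, 3, 4, 5, 6}; g ≡ 0 at y ∈ {2, 5}; common: {2, 5}.
  x = 5: f ≡ 0 at y ∈ {0, 1, 2, 3, 4, 5, 6}; g ≡ 0 at y ∈ ∅; common: ∅.
  x = 6: f ≡ 0 at y ∈ ∅; g ≡ 0 at y ∈ {2}; common: ∅.
Collecting: common zeros = {(4, 2), (4, 5)}, so the count is 2.
Comparison with the Bézout bound: 2 ≤ 4 = deg(f)·deg(g), as expected for curves with no common component (the affine F_7-count falls short of the bound because intersections may lie at infinity, over extension fields, or carry multiplicity).


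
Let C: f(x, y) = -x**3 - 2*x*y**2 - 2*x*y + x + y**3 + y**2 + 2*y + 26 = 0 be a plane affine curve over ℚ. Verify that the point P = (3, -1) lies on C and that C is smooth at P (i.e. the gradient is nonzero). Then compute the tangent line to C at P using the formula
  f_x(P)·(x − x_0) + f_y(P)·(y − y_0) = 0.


Tangent line at P: -26*x + 9*y + 87 = 0.

Step 1: f(3, -1) = 0, so P lies on C.
Step 2: partial derivatives
  f_x(x, y) = -3*x**2 - 2*y**2 - 2*y + 1, f_y(x, y) = -4*x*y - 2*x + 3*y**2 + 2*y + 2.
  f_x(P) = -26, f_y(P) = 9 (gradient nonzero, so P is smooth).
Step 3: tangent line at P: -26·(x − 3) + 9·(y − -1) = 0.
Expanding: -26*x + 9*y + 87 = 0.


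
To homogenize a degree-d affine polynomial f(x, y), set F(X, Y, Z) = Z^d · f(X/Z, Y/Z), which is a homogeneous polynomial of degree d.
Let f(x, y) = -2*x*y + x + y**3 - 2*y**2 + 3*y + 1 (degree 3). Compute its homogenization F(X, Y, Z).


F(X, Y, Z) = -2*X*Y*Z + X*Z**2 + Y**3 - 2*Y**2*Z + 3*Y*Z**2 + Z**3

deg(f) = 3.
Substitute x = X/Z, y = Y/Z into f, then multiply by Z^3.
  monomial -2·x^1·y^1 ↦ -2·X^1·Y^1·Z^1.
  monomial 1·x^1·y^0 ↦ 1·X^1·Y^0·Z^2.
  monomial 1·x^0·y^3 ↦ 1·X^0·Y^3·Z^0.
  monomial -2·x^0·y^2 ↦ -2·X^0·Y^2·Z^1.
  monomial 3·x^0·y^1 ↦ 3·X^0·Y^1·Z^2.
  monomial 1·x^0·y^0 ↦ 1·X^0·Y^0·Z^3.
Collecting: F(X, Y, Z) = -2*X*Y*Z + X*Z**2 + Y**3 - 2*Y**2*Z + 3*Y*Z**2 + Z**3.


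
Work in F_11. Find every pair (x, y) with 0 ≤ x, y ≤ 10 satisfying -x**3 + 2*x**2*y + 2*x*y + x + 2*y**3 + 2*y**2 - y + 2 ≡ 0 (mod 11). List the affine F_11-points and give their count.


Affine F_11-points: {(0, 5), (2, 1), (3, 0), (4, 2), (5, 1), (6, 1), (7, 2), (7, 6), (10, 5)}; count = 9.

For each of the 121 pairs (x, y) ∈ F_11², evaluate f(x, y) mod 11. Record the zeros.
  x = 0: [0↦2, 1↦5, 2↦2, 3↦5, 4↦4, 5↦0, 6↦5, 7↦9, 8↦2, 9↦7, 10↦3]  zeros at y ∈ {5}
  x = 1: [0↦2, 1↦9, 2↦10, 3↦6, 4↦9, 5↦9, 6↦7, 7↦4, 8↦1, 9↦10, 10↦10]  zeros at y ∈ ∅
  x = 2: [0↦7, 1↦0, 2↦9, 3↦2, 4↦2, 5↦10, 6↦5, 7↦10, 8↦4, 9↦10, 10↦7]  zeros at y ∈ {1}
  x = 3: [0↦0, 1↦5, 2↦4, 3↦9, 4↦10, 5↦8, 6↦4, 7↦10, 8↦5, 9↦1, 10↦10]  zeros at y ∈ {0}
  x = 4: [0↦8, 1↦7, 2↦0, 3↦10, 4↦5, 5↦8, 6↦9, 7↦9, 8↦9, 9↦10, 10↦2]  zeros at y ∈ {2}
  x = 5: [0↦3, 1↦0, 2↦2, 3↦10, 4↦3, 5↦4, 6↦3, 7↦1, 8↦10, 9↦9, 10↦10]  zeros at y ∈ {1}
  x = 6: [0↦1, 1↦0, 2↦4, 3↦3, 4↦9, 5↦1, 6↦2, 7↦2, 8↦2, 9↦3, 10↦6]  zeros at y ∈ {1}
  x = 7: [0↦7, 1↦1, 2↦0, 3↦5, 4↦6, 5↦4, 6↦0, 7↦6, 8↦1, 9↦8, 10↦6]  zeros at y ∈ {2, 6}
  x = 8: [0↦4, 1↦8, 2↦6, 3↦10, 4↦10, 5↦7, 6↦2, 7↦7, 8↦1, 9↦7, 10↦4]  zeros at y ∈ ∅
  x = 9: [0↦8, 1↦4, 2↦5, 3↦1, 4↦4, 5↦4, 6↦2, 7↦10, 8↦7, 9↦5, 10↦5]  zeros at y ∈ ∅
  x = 10: [0↦2, 1↦5, 2↦2, 3↦5, 4↦4, 5↦0, 6↦5, 7↦9, 8↦2, 9↦7, 10↦3]  zeros at y ∈ {5}
Collecting zeros: affine points = {(0, 5), (2, 1), (3, 0), (4, 2), (5, 1), (6, 1), (7, 2), (7, 6), (10, 5)}.
Total count |C(F_11)_aff| = 9.


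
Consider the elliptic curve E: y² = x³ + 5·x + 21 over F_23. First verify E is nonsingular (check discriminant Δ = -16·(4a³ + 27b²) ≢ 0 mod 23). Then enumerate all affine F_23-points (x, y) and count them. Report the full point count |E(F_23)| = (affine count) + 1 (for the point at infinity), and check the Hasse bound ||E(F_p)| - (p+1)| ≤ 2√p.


Affine points = {(1, 2), (1, 21), (2, 4), (2, 19), (4, 6), (4, 17), (7, 10), (7, 13), (9, 6), (9, 17), (10, 6), (10, 17), (11, 2), (11, 21), (13, 11), (13, 12), (14, 11), (14, 12), (18, 3), (18, 20), (19, 11), (19, 12), (20, 5), (20, 18), (21, 7), (21, 16)}; affine count = 26; |E(F_23)| = 27.

Discriminant check: Δ ∝ 4a³ + 27b² = 4·5³ + 27·21² = 4·125 + 27·441 ≡ 10 (mod 23). Nonzero ⇒ E is nonsingular.
For each x ∈ F_23, compute rhs = x³ + 5·x + 21 mod 23, then count y ∈ F_23 with y² ≡ rhs.
  x = 0: rhs = 21, matching y values: none (0 points).
  x = 1: rhs = 4, matching y values: 2, 21 (2 points).
  x = 2: rhs = 16, matching y values: 4, 19 (2 points).
  x = 3: rhs = 17, matching y values: none (0 points).
  x = 4: rhs = 13, matching y values: 6, 17 (2 points).
  x = 5: rhs = 10, matching y values: none (0 points).
  x = 6: rhs = 14, matching y values: none (0 points).
  x = 7: rhs = 8, matching y values: 10, 13 (2 points).
  x = 8: rhs = 21, matching y values: none (0 points).
  x = 9: rhs = 13, matching y values: 6, 17 (2 points).
  x = 10: rhs = 13, matching y values: 6, 17 (2 points).
  x = 11: rhs = 4, matching y values: 2, 21 (2 points).
  x = 12: rhs = 15, matching y values: none (0 points).
  x = 13: rhs = 6, matching y values: 11, 12 (2 points).
  x = 14: rhs = 6, matching y values: 11, 12 (2 points).
  x = 15: rhs = 21, matching y values: none (0 points).
  x = 16: rhs = 11, matching y values: none (0 points).
  x = 17: rhs = 5, matching y values: none (0 points).
  x = 18: rhs = 9, matching y values: 3, 20 (2 points).
  x = 19: rhs = 6, matching y values: 11, 12 (2 points).
  x = 20: rhs = 2, matching y values: 5, 18 (2 points).
  x = 21: rhs = 3, matching y values: 7, 16 (2 points).
  x = 22: rhs = 15, matching y values: none (0 points).
Total affine count: 26.
Full point count |E(F_23)| = 26 + 1 = 27.
Hasse bound: |27 − (23+1)| = |3| = 3 ≤ 2√23 ≈ 9.5917 ✓.


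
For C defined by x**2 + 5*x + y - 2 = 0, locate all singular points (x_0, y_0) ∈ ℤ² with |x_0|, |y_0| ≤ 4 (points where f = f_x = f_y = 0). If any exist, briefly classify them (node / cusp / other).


No singular points in the scanned grid; C is smooth there.

Compute partial derivatives:
  f_x = 2*x + 5.
  f_y = 1.
f_y = 1 is a nonzero constant, so f_y never vanishes: no point (x, y) can satisfy f = f_x = f_y = 0. In particular no (x, y) ∈ {−4, ..., 4}² is singular; the curve is smooth.


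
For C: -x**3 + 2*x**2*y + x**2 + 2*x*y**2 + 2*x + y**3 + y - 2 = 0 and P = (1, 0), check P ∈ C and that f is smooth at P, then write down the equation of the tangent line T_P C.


Tangent line at P: x + 3*y - 1 = 0.

Step 1: f(1, 0) = 0, so P lies on C.
Step 2: partial derivatives
  f_x(x, y) = -3*x**2 + 4*x*y + 2*x + 2*y**2 + 2, f_y(x, y) = 2*x**2 + 4*x*y + 3*y**2 + 1.
  f_x(P) = 1, f_y(P) = 3 (gradient nonzero, so P is smooth).
Step 3: tangent line at P: 1·(x − 1) + 3·(y − 0) = 0.
Expanding: x + 3*y - 1 = 0.


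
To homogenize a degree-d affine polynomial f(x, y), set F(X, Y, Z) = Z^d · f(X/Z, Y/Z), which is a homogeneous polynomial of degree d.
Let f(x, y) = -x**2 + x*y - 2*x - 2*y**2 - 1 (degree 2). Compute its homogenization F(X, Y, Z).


F(X, Y, Z) = -X**2 + X*Y - 2*X*Z - 2*Y**2 - Z**2

deg(f) = 2.
Substitute x = X/Z, y = Y/Z into f, then multiply by Z^2.
  monomial -1·x^2·y^0 ↦ -1·X^2·Y^0·Z^0.
  monomial 1·x^1·y^1 ↦ 1·X^1·Y^1·Z^0.
  monomial -2·x^1·y^0 ↦ -2·X^1·Y^0·Z^1.
  monomial -2·x^0·y^2 ↦ -2·X^0·Y^2·Z^0.
  monomial -1·x^0·y^0 ↦ -1·X^0·Y^0·Z^2.
Collecting: F(X, Y, Z) = -X**2 + X*Y - 2*X*Z - 2*Y**2 - Z**2.


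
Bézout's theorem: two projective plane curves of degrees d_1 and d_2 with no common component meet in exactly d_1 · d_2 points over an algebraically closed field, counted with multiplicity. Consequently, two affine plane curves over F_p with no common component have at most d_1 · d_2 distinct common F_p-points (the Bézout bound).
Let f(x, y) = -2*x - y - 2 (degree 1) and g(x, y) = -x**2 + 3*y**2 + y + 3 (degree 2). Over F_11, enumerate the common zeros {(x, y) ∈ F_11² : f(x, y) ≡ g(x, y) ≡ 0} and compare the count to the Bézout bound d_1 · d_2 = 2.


Common zeros: ∅; count = 0; Bézout bound = 2.

deg(f) = 1, deg(g) = 2, so Bézout bound = 2.
Scan x ∈ F_11. For each x, list the y ∈ F_11 with f(x, y) ≡ 0 and those with g(x, y) ≡ 0 (mod 11); the common zeros in that column are the intersection.
  x = 0: f ≡ 0 at y ∈ {9}; g ≡ 0 at y ∈ {3, 4}; common: ∅.
  x = 1: f ≡ 0 at y ∈ {7}; g ≡ 0 at y ∈ ∅; common: ∅.
  x = 2: f ≡ 0 at y ∈ {5}; g ≡ 0 at y ∈ ∅; common: ∅.
  x = 3: f ≡ 0 at y ∈ {3}; g ≡ 0 at y ∈ ∅; common: ∅.
  x = 4: f ≡ 0 at y ∈ {1}; g ≡ 0 at y ∈ {8, 10}; common: ∅.
  x = 5: f ≡ 0 at y ∈ {10}; g ≡ 0 at y ∈ {0, 7}; common: ∅.
  x = 6: f ≡ 0 at y ∈ {8}; g ≡ 0 at y ∈ {0, 7}; common: ∅.
  x = 7: f ≡ 0 at y ∈ {6}; g ≡ 0 at y ∈ {8, 10}; common: ∅.
  x = 8: f ≡ 0 at y ∈ {4}; g ≡ 0 at y ∈ ∅; common: ∅.
  x = 9: f ≡ 0 at y ∈ {2}; g ≡ 0 at y ∈ ∅; common: ∅.
  x = 10: f ≡ 0 at y ∈ {0}; g ≡ 0 at y ∈ ∅; common: ∅.
Collecting: common zeros = ∅, so the count is 0.
Comparison with the Bézout bound: 0 ≤ 2 = deg(f)·deg(g), as expected for curves with no common component (the affine F_11-count falls short of the bound because intersections may lie at infinity, over extension fields, or carry multiplicity).


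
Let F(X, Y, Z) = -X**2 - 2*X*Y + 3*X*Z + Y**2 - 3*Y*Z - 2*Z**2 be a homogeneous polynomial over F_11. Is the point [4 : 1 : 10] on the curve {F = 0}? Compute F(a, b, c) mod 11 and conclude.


F(4,1,10) ≡ 10 (mod 11); P is NOT on the curve.

Evaluate F(4, 1, 10) term-by-term (mod 11).
  -X**2 ↦ -1·16·1·1 = -16
  -2*X*Y ↦ -2·4·1·1 = -8
  3*X*Z ↦ 3·4·1·10 = 120
  Y**2 ↦ 1·1·1·1 = 1
  -3*Y*Z ↦ -3·1·1·10 = -30
  -2*Z**2 ↦ -2·1·1·100 = -200
Sum: F(4, 1, 10) = (-16) + (-8) + (120) + (1) + (-30) + (-200) = -133.
Reducing mod 11: -133 ≡ 10 (mod 11).
Since F(a, b, c) ≡ 10 ≠ 0 (mod 11), P does NOT lie on the curve.


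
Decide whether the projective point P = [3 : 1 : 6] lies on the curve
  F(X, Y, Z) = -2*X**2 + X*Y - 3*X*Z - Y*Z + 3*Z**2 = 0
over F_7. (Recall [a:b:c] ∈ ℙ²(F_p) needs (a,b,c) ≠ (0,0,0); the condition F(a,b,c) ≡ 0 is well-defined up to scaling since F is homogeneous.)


F(3,1,6) ≡ 5 (mod 7); P is NOT on the curve.

Evaluate F(3, 1, 6) term-by-term (mod 7).
  -2*X**2 ↦ -2·9·1·1 = -18
  X*Y ↦ 1·3·1·1 = 3
  -3*X*Z ↦ -3·3·1·6 = -54
  -Y*Z ↦ -1·1·1·6 = -6
  3*Z**2 ↦ 3·1·1·36 = 108
Sum: F(3, 1, 6) = (-18) + (3) + (-54) + (-6) + (108) = 33.
Reducing mod 7: 33 ≡ 5 (mod 7).
Since F(a, b, c) ≡ 5 ≠ 0 (mod 7), P does NOT lie on the curve.


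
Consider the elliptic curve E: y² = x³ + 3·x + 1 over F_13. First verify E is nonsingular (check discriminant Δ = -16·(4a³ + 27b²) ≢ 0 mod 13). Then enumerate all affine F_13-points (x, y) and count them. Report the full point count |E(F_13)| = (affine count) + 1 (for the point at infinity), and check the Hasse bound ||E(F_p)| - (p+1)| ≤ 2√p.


Affine points = {(0, 1), (0, 12), (4, 5), (4, 8), (6, 1), (6, 12), (7, 1), (7, 12), (8, 2), (8, 11), (9, 4), (9, 9), (10, 2), (10, 11), (11, 0), (12, 6), (12, 7)}; affine count = 17; |E(F_13)| = 18.

Discriminant check: Δ ∝ 4a³ + 27b² = 4·3³ + 27·1² = 4·27 + 27·1 ≡ 5 (mod 13). Nonzero ⇒ E is nonsingular.
For each x ∈ F_13, compute rhs = x³ + 3·x + 1 mod 13, then count y ∈ F_13 with y² ≡ rhs.
  x = 0: rhs = 1, matching y values: 1, 12 (2 points).
  x = 1: rhs = 5, matching y values: none (0 points).
  x = 2: rhs = 2, matching y values: none (0 points).
  x = 3: rhs = 11, matching y values: none (0 points).
  x = 4: rhs = 12, matching y values: 5, 8 (2 points).
  x = 5: rhs = 11, matching y values: none (0 points).
  x = 6: rhs = 1, matching y values: 1, 12 (2 points).
  x = 7: rhs = 1, matching y values: 1, 12 (2 points).
  x = 8: rhs = 4, matching y values: 2, 11 (2 points).
  x = 9: rhs = 3, matching y values: 4, 9 (2 points).
  x = 10: rhs = 4, matching y values: 2, 11 (2 points).
  x = 11: rhs = 0, matching y values: 0 (1 points).
  x = 12: rhs = 10, matching y values: 6, 7 (2 points).
Total affine count: 17.
Full point count |E(F_13)| = 17 + 1 = 18.
Hasse bound: |18 − (13+1)| = |4| = 4 ≤ 2√13 ≈ 7.2111 ✓.


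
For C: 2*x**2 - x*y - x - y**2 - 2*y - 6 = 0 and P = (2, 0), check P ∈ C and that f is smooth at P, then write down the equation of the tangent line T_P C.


Tangent line at P: 7*x - 4*y - 14 = 0.

Step 1: f(2, 0) = 0, so P lies on C.
Step 2: partial derivatives
  f_x(x, y) = 4*x - y - 1, f_y(x, y) = -x - 2*y - 2.
  f_x(P) = 7, f_y(P) = -4 (gradient nonzero, so P is smooth).
Step 3: tangent line at P: 7·(x − 2) + -4·(y − 0) = 0.
Expanding: 7*x - 4*y - 14 = 0.


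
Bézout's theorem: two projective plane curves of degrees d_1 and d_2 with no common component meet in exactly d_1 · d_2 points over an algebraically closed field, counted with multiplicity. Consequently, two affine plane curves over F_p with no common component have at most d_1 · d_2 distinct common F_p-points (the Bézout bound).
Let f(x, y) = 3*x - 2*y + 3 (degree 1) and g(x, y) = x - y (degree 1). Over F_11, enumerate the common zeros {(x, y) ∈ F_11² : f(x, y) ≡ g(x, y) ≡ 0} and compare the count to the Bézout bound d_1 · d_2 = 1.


Common zeros: {(8, 8)}; count = 1; Bézout bound = 1.

deg(f) = 1, deg(g) = 1, so Bézout bound = 1.
Scan x ∈ F_11. For each x, list the y ∈ F_11 with f(x, y) ≡ 0 and those with g(x, y) ≡ 0 (mod 11); the common zeros in that column are the intersection.
  x = 0: f ≡ 0 at y ∈ {7}; g ≡ 0 at y ∈ {0}; common: ∅.
  x = 1: f ≡ 0 at y ∈ {3}; g ≡ 0 at y ∈ {1}; common: ∅.
  x = 2: f ≡ 0 at y ∈ {10}; g ≡ 0 at y ∈ {2}; common: ∅.
  x = 3: f ≡ 0 at y ∈ {6}; g ≡ 0 at y ∈ {3}; common: ∅.
  x = 4: f ≡ 0 at y ∈ {2}; g ≡ 0 at y ∈ {4}; common: ∅.
  x = 5: f ≡ 0 at y ∈ {9}; g ≡ 0 at y ∈ {5}; common: ∅.
  x = 6: f ≡ 0 at y ∈ {5}; g ≡ 0 at y ∈ {6}; common: ∅.
  x = 7: f ≡ 0 at y ∈ {1}; g ≡ 0 at y ∈ {7}; common: ∅.
  x = 8: f ≡ 0 at y ∈ {8}; g ≡ 0 at y ∈ {8}; common: {8}.
  x = 9: f ≡ 0 at y ∈ {4}; g ≡ 0 at y ∈ {9}; common: ∅.
  x = 10: f ≡ 0 at y ∈ {0}; g ≡ 0 at y ∈ {10}; common: ∅.
Collecting: common zeros = {(8, 8)}, so the count is 1.
Comparison with the Bézout bound: 1 ≤ 1 = deg(f)·deg(g), as expected for curves with no common component (the bound is attained).


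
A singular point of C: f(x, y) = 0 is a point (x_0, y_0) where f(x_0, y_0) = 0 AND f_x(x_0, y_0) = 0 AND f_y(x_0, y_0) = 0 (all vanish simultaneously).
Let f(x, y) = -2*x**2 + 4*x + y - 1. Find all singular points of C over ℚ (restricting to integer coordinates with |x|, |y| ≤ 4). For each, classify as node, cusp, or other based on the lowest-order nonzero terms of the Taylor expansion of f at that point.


No singular points in the scanned grid; C is smooth there.

Compute partial derivatives:
  f_x = 4 - 4*x.
  f_y = 1.
f_y = 1 is a nonzero constant, so f_y never vanishes: no point (x, y) can satisfy f = f_x = f_y = 0. In particular no (x, y) ∈ {−4, ..., 4}² is singular; the curve is smooth.


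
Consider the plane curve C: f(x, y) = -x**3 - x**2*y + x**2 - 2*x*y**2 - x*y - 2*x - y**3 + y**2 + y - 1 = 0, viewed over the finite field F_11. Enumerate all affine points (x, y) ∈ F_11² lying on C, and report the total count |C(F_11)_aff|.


Affine F_11-points: {(0, 1), (0, 10), (2, 6), (3, 5), (4, 10), (5, 6), (7, 5), (8, 5), (9, 10), (10, 6)}; count = 10.

For each of the 121 pairs (x, y) ∈ F_11², evaluate f(x, y) mod 11. Record the zeros.
  x = 0: [0↦10, 1↦0, 2↦8, 3↦6, 4↦10, 5↦3, 6↦1, 7↦9, 8↦10, 9↦9, 10↦0]  zeros at y ∈ {1, 10}
  x = 1: [0↦8, 1↦5, 2↦5, 3↦2, 4↦1, 5↦7, 6↦3, 7↦5, 8↦7, 9↦3, 10↦9]  zeros at y ∈ ∅
  x = 2: [0↦2, 1↦4, 2↦5, 3↦10, 4↦2, 5↦8, 6↦0, 7↦5, 8↦6, 9↦8, 10↦5]  zeros at y ∈ {6}
  x = 3: [0↦8, 1↦2, 2↦2, 3↦2, 4↦7, 5↦0, 6↦8, 7↦3, 8↦1, 9↦7, 10↦4]  zeros at y ∈ {5}
  x = 4: [0↦9, 1↦4, 2↦1, 3↦5, 4↦10, 5↦10, 6↦10, 7↦4, 8↦8, 9↦5, 10↦0]  zeros at y ∈ {10}
  x = 5: [0↦10, 1↦4, 2↦7, 3↦2, 4↦5, 5↦10, 6↦0, 7↦2, 8↦10, 9↦7, 10↦9]  zeros at y ∈ {6}
  x = 6: [0↦5, 1↦7, 2↦3, 3↦9, 4↦8, 5↦5, 6↦5, 7↦2, 8↦1, 9↦7, 10↦3]  zeros at y ∈ ∅
  x = 7: [0↦10, 1↦7, 2↦5, 3↦9, 4↦2, 5↦0, 6↦8, 7↦9, 8↦8, 9↦10, 10↦9]  zeros at y ∈ {5}
  x = 8: [0↦8, 1↦9, 2↦7, 3↦7, 4↦3, 5↦0, 6↦3, 7↦6, 8↦3, 9↦10, 10↦10]  zeros at y ∈ {5}
  x = 9: [0↦4, 1↦7, 2↦3, 3↦8, 4↦5, 5↦10, 6↦6, 7↦9, 8↦2, 9↦1, 10↦0]  zeros at y ∈ {10}
  x = 10: [0↦3, 1↦6, 2↦9, 3↦6, 4↦2, 5↦2, 6↦0, 7↦1, 8↦10, 9↦10, 10↦6]  zeros at y ∈ {6}
Collecting zeros: affine points = {(0, 1), (0, 10), (2, 6), (3, 5), (4, 10), (5, 6), (7, 5), (8, 5), (9, 10), (10, 6)}.
Total count |C(F_11)_aff| = 10.


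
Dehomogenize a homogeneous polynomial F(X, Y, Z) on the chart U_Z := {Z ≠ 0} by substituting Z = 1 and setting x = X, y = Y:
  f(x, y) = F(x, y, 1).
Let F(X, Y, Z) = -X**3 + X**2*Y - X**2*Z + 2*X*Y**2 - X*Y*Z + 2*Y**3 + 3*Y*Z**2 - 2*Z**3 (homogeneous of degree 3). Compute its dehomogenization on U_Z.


f(x, y) = -x**3 + x**2*y - x**2 + 2*x*y**2 - x*y + 2*y**3 + 3*y - 2

On U_Z we set Z = 1. Each monomial c·X^i·Y^j·Z^k in F becomes c·x^i·y^j·1^k = c·x^i·y^j.
Substituting Z = 1: F(X, Y, 1) = -x**3 + x**2*y - x**2 + 2*x*y**2 - x*y + 2*y**3 + 3*y - 2.
Note: deg(f) ≤ deg(F) = 3; strict inequality happens when F is divisible by Z (lost terms).


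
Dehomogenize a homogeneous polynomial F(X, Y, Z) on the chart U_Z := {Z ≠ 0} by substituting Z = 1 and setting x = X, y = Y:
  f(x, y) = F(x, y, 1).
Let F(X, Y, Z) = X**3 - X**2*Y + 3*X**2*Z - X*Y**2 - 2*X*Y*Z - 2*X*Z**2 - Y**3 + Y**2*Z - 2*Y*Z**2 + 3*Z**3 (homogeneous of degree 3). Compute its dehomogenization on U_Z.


f(x, y) = x**3 - x**2*y + 3*x**2 - x*y**2 - 2*x*y - 2*x - y**3 + y**2 - 2*y + 3

On U_Z we set Z = 1. Each monomial c·X^i·Y^j·Z^k in F becomes c·x^i·y^j·1^k = c·x^i·y^j.
Substituting Z = 1: F(X, Y, 1) = x**3 - x**2*y + 3*x**2 - x*y**2 - 2*x*y - 2*x - y**3 + y**2 - 2*y + 3.
Note: deg(f) ≤ deg(F) = 3; strict inequality happens when F is divisible by Z (lost terms).


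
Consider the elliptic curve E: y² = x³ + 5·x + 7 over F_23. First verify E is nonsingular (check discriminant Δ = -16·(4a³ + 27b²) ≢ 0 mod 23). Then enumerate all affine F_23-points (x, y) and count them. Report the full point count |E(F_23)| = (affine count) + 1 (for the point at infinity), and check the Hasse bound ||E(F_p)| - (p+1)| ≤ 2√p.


Affine points = {(1, 6), (1, 17), (2, 5), (2, 18), (3, 7), (3, 16), (6, 0), (11, 6), (11, 17), (12, 1), (12, 22), (18, 8), (18, 15), (21, 9), (21, 14), (22, 1), (22, 22)}; affine count = 17; |E(F_23)| = 18.

Discriminant check: Δ ∝ 4a³ + 27b² = 4·5³ + 27·7² = 4·125 + 27·49 ≡ 6 (mod 23). Nonzero ⇒ E is nonsingular.
For each x ∈ F_23, compute rhs = x³ + 5·x + 7 mod 23, then count y ∈ F_23 with y² ≡ rhs.
  x = 0: rhs = 7, matching y values: none (0 points).
  x = 1: rhs = 13, matching y values: 6, 17 (2 points).
  x = 2: rhs = 2, matching y values: 5, 18 (2 points).
  x = 3: rhs = 3, matching y values: 7, 16 (2 points).
  x = 4: rhs = 22, matching y values: none (0 points).
  x = 5: rhs = 19, matching y values: none (0 points).
  x = 6: rhs = 0, matching y values: 0 (1 points).
  x = 7: rhs = 17, matching y values: none (0 points).
  x = 8: rhs = 7, matching y values: none (0 points).
  x = 9: rhs = 22, matching y values: none (0 points).
  x = 10: rhs = 22, matching y values: none (0 points).
  x = 11: rhs = 13, matching y values: 6, 17 (2 points).
  x = 12: rhs = 1, matching y values: 1, 22 (2 points).
  x = 13: rhs = 15, matching y values: none (0 points).
  x = 14: rhs = 15, matching y values: none (0 points).
  x = 15: rhs = 7, matching y values: none (0 points).
  x = 16: rhs = 20, matching y values: none (0 points).
  x = 17: rhs = 14, matching y values: none (0 points).
  x = 18: rhs = 18, matching y values: 8, 15 (2 points).
  x = 19: rhs = 15, matching y values: none (0 points).
  x = 20: rhs = 11, matching y values: none (0 points).
  x = 21: rhs = 12, matching y values: 9, 14 (2 points).
  x = 22: rhs = 1, matching y values: 1, 22 (2 points).
Total affine count: 17.
Full point count |E(F_23)| = 17 + 1 = 18.
Hasse bound: |18 − (23+1)| = |-6| = 6 ≤ 2√23 ≈ 9.5917 ✓.


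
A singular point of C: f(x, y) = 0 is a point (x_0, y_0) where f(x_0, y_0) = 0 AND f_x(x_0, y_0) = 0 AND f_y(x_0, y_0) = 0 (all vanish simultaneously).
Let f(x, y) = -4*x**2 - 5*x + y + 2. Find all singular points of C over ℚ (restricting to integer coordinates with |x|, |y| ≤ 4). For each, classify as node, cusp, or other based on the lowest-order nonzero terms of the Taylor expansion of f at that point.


No singular points in the scanned grid; C is smooth there.

Compute partial derivatives:
  f_x = -8*x - 5.
  f_y = 1.
f_y = 1 is a nonzero constant, so f_y never vanishes: no point (x, y) can satisfy f = f_x = f_y = 0. In particular no (x, y) ∈ {−4, ..., 4}² is singular; the curve is smooth.


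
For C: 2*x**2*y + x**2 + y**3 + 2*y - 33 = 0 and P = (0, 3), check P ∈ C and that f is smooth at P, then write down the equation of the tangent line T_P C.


Tangent line at P: 29*y - 87 = 0.

Step 1: f(0, 3) = 0, so P lies on C.
Step 2: partial derivatives
  f_x(x, y) = 4*x*y + 2*x, f_y(x, y) = 2*x**2 + 3*y**2 + 2.
  f_x(P) = 0, f_y(P) = 29 (gradient nonzero, so P is smooth).
Step 3: tangent line at P: 0·(x − 0) + 29·(y − 3) = 0.
Expanding: 29*y - 87 = 0.


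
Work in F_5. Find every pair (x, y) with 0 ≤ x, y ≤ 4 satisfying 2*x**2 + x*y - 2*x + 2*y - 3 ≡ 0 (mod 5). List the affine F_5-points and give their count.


Affine F_5-points: {(0, 4), (1, 1), (2, 1), (4, 4)}; count = 4.

For each of the 25 pairs (x, y) ∈ F_5², evaluate f(x, y) mod 5. Record the zeros.
  x = 0: [0↦2, 1↦4, 2↦1, 3↦3, 4↦0]  zeros at y ∈ {4}
  x = 1: [0↦2, 1↦0, 2↦3, 3↦1, 4↦4]  zeros at y ∈ {1}
  x = 2: [0↦1, 1↦0, 2↦4, 3↦3, 4↦2]  zeros at y ∈ {1}
  x = 3: [0↦4, 1↦4, 2↦4, 3↦4, 4↦4]  zeros at y ∈ ∅
  x = 4: [0↦1, 1↦2, 2↦3, 3↦4, 4↦0]  zeros at y ∈ {4}
Collecting zeros: affine points = {(0, 4), (1, 1), (2, 1), (4, 4)}.
Total count |C(F_5)_aff| = 4.
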